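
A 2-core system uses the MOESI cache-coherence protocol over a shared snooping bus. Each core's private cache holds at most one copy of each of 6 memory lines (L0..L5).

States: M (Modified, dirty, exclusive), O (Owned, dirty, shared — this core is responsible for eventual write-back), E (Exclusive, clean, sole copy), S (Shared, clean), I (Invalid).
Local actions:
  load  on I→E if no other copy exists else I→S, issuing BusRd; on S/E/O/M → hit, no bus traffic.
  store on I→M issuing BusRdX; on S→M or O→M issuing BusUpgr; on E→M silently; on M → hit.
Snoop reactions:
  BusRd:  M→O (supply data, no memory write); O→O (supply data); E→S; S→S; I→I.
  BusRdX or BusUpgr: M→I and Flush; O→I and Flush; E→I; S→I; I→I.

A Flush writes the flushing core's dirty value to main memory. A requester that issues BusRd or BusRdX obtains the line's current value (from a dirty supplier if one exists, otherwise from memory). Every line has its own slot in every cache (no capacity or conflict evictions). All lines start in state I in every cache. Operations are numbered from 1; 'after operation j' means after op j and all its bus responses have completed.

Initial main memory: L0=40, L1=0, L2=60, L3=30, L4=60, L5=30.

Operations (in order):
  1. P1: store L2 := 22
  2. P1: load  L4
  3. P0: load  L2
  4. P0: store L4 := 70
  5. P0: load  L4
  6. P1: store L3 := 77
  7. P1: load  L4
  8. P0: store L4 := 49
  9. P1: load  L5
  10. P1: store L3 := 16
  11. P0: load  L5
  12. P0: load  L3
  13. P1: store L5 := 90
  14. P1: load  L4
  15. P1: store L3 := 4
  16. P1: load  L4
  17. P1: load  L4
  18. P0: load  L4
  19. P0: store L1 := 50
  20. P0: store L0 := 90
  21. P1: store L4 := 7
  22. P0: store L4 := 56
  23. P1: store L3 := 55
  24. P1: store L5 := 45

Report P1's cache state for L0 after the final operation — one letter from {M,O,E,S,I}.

state = I

  op1 P1: store L2 := 22 → I/M on L2; bus BusRdX; mem=60
  op2 P1: load  L4 → I/E on L4; bus BusRd; mem=60
  op3 P0: load  L2 → S/O on L2; bus BusRd; mem=60
  op4 P0: store L4 := 70 → M/I on L4; bus BusRdX; mem=60
  op5 P0: load  L4 → M/I on L4; bus (none); mem=60
  op6 P1: store L3 := 77 → I/M on L3; bus BusRdX; mem=30
  op7 P1: load  L4 → O/S on L4; bus BusRd; mem=60
  op8 P0: store L4 := 49 → M/I on L4; bus BusUpgr; mem=60
  op9 P1: load  L5 → I/E on L5; bus BusRd; mem=30
  op10 P1: store L3 := 16 → I/M on L3; bus (none); mem=30
  op11 P0: load  L5 → S/S on L5; bus BusRd; mem=30
  op12 P0: load  L3 → S/O on L3; bus BusRd; mem=30
  op13 P1: store L5 := 90 → I/M on L5; bus BusUpgr; mem=30
  op14 P1: load  L4 → O/S on L4; bus BusRd; mem=60
  op15 P1: store L3 := 4 → I/M on L3; bus BusUpgr; mem=30
  op16 P1: load  L4 → O/S on L4; bus (none); mem=60
  op17 P1: load  L4 → O/S on L4; bus (none); mem=60
  op18 P0: load  L4 → O/S on L4; bus (none); mem=60
  op19 P0: store L1 := 50 → M/I on L1; bus BusRdX; mem=0
  op20 P0: store L0 := 90 → M/I on L0; bus BusRdX; mem=40
  op21 P1: store L4 := 7 → I/M on L4; bus BusUpgr Flush; mem=49
  op22 P0: store L4 := 56 → M/I on L4; bus BusRdX Flush; mem=7
  op23 P1: store L3 := 55 → I/M on L3; bus (none); mem=30
  op24 P1: store L5 := 45 → I/M on L5; bus (none); mem=30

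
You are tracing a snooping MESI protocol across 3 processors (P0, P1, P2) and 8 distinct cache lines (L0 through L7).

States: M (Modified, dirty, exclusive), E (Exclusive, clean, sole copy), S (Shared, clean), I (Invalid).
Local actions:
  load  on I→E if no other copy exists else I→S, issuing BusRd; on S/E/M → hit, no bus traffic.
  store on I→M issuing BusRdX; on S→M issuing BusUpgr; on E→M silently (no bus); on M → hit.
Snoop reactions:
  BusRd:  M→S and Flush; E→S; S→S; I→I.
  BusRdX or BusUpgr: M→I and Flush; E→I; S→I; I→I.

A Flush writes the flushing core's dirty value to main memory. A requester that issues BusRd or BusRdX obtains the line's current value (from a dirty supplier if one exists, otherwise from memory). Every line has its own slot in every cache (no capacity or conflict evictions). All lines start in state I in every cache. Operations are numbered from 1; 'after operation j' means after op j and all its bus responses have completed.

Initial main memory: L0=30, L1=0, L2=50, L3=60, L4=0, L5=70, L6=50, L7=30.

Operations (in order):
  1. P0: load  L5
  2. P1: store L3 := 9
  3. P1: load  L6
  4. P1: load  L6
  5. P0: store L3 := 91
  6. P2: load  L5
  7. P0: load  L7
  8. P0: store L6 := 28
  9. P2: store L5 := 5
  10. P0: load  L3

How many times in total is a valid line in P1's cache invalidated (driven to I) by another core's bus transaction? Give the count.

invalidations = 2

[1] P0: load  L5 | P0:E(70), P1:I, P2:I | bus: BusRd
[2] P1: store L3 := 9 | P0:I, P1:M(9), P2:I | bus: BusRdX
[3] P1: load  L6 | P0:I, P1:E(50), P2:I | bus: BusRd
[4] P1: load  L6 | P0:I, P1:E(50), P2:I | bus: none
[5] P0: store L3 := 91 | P0:M(91), P1:I, P2:I | bus: BusRdX,Flush
[6] P2: load  L5 | P0:S(70), P1:I, P2:S(70) | bus: BusRd
[7] P0: load  L7 | P0:E(30), P1:I, P2:I | bus: BusRd
[8] P0: store L6 := 28 | P0:M(28), P1:I, P2:I | bus: BusRdX
[9] P2: store L5 := 5 | P0:I, P1:I, P2:M(5) | bus: BusUpgr
[10] P0: load  L3 | P0:M(91), P1:I, P2:I | bus: none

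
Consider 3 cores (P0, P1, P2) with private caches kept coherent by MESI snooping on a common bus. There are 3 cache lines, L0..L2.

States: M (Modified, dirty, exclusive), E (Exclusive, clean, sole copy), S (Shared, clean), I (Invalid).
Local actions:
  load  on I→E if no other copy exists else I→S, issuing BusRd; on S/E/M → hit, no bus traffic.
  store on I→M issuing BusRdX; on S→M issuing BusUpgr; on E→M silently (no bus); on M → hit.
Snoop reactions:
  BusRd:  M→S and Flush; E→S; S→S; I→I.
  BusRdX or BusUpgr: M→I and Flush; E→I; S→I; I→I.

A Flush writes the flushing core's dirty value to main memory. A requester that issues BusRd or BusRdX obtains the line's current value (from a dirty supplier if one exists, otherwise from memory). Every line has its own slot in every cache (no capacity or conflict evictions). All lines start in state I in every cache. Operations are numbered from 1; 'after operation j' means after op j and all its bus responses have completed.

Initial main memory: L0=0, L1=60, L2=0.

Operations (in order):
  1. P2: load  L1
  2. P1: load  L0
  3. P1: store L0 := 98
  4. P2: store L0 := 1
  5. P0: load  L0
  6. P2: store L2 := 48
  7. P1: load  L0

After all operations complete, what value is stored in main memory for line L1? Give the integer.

[1] P2: load  L1 | P0:I, P1:I, P2:E(60) | bus: BusRd
[2] P1: load  L0 | P0:I, P1:E(0), P2:I | bus: BusRd
[3] P1: store L0 := 98 | P0:I, P1:M(98), P2:I | bus: none
[4] P2: store L0 := 1 | P0:I, P1:I, P2:M(1) | bus: BusRdX,Flush
[5] P0: load  L0 | P0:S(1), P1:I, P2:S(1) | bus: BusRd,Flush
[6] P2: store L2 := 48 | P0:I, P1:I, P2:M(48) | bus: BusRdX
[7] P1: load  L0 | P0:S(1), P1:S(1), P2:S(1) | bus: BusRd

memory[L1] = 60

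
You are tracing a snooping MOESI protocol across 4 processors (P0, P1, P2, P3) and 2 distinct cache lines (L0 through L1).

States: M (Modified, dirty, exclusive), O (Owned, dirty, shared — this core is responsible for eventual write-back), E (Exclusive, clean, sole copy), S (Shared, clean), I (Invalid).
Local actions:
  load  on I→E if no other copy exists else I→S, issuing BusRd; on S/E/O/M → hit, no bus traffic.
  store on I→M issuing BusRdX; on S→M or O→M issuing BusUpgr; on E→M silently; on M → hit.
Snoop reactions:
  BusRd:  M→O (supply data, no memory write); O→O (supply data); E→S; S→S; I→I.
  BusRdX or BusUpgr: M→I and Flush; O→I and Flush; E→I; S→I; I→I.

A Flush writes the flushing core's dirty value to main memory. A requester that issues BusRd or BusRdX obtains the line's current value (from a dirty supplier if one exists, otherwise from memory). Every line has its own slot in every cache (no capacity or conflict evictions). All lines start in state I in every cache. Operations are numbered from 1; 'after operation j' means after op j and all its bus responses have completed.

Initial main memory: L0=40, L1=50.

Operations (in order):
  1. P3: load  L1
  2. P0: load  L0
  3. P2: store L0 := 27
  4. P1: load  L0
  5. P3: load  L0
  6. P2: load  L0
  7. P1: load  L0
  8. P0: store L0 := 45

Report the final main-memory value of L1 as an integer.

[1] P3: load  L1 | P0:I, P1:I, P2:I, P3:E(50) | bus: BusRd
[2] P0: load  L0 | P0:E(40), P1:I, P2:I, P3:I | bus: BusRd
[3] P2: store L0 := 27 | P0:I, P1:I, P2:M(27), P3:I | bus: BusRdX
[4] P1: load  L0 | P0:I, P1:S(27), P2:O(27), P3:I | bus: BusRd
[5] P3: load  L0 | P0:I, P1:S(27), P2:O(27), P3:S(27) | bus: BusRd
[6] P2: load  L0 | P0:I, P1:S(27), P2:O(27), P3:S(27) | bus: none
[7] P1: load  L0 | P0:I, P1:S(27), P2:O(27), P3:S(27) | bus: none
[8] P0: store L0 := 45 | P0:M(45), P1:I, P2:I, P3:I | bus: BusRdX,Flush

memory[L1] = 50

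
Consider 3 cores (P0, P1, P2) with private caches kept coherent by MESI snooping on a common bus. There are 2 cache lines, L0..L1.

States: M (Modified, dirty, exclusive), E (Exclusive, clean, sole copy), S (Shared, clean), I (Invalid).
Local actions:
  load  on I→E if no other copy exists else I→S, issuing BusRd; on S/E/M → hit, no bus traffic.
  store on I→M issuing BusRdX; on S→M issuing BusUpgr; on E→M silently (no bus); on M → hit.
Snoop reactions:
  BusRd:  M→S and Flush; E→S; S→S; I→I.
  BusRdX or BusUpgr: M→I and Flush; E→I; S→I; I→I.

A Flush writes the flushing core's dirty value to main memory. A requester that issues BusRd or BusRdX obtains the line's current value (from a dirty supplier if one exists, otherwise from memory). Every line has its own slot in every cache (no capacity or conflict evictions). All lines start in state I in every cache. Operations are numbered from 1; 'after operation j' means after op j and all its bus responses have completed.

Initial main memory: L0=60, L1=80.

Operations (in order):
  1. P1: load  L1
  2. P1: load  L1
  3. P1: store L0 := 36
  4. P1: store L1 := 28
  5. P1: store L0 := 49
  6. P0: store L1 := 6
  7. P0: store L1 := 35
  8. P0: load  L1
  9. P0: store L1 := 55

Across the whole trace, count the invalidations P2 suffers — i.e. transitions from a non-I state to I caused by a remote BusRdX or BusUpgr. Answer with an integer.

1. P1: load  L1  bus=[BusRd]  L1: P0=I P1=E P2=I  mem[L1]=80
2. P1: load  L1  bus=[-]  L1: P0=I P1=E P2=I  mem[L1]=80
3. P1: store L0 := 36  bus=[BusRdX]  L0: P0=I P1=M P2=I  mem[L0]=60
4. P1: store L1 := 28  bus=[-]  L1: P0=I P1=M P2=I  mem[L1]=80
5. P1: store L0 := 49  bus=[-]  L0: P0=I P1=M P2=I  mem[L0]=60
6. P0: store L1 := 6  bus=[BusRdX,Flush]  L1: P0=M P1=I P2=I  mem[L1]=28
7. P0: store L1 := 35  bus=[-]  L1: P0=M P1=I P2=I  mem[L1]=28
8. P0: load  L1  bus=[-]  L1: P0=M P1=I P2=I  mem[L1]=28
9. P0: store L1 := 55  bus=[-]  L1: P0=M P1=I P2=I  mem[L1]=28

invalidations = 0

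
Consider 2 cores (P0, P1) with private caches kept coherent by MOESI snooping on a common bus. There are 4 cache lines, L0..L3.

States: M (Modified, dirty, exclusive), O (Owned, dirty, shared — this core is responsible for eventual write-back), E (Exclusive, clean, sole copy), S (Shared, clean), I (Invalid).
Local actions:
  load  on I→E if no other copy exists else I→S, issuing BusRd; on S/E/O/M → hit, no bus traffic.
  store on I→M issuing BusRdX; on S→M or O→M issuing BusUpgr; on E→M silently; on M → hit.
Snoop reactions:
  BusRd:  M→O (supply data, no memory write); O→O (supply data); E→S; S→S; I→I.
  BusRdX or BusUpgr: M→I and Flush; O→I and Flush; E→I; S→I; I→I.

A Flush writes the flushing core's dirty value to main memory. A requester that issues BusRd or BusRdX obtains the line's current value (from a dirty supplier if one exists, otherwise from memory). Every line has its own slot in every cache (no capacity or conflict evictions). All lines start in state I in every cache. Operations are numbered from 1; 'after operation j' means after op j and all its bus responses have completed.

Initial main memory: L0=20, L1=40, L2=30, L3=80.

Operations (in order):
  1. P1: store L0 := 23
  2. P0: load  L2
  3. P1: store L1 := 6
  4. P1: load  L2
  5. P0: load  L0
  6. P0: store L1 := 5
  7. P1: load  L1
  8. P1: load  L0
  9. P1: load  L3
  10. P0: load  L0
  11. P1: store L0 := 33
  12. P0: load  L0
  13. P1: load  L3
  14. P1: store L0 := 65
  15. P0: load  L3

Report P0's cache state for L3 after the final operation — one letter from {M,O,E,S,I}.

[1] P1: store L0 := 23 | P0:I, P1:M(23) | bus: BusRdX
[2] P0: load  L2 | P0:E(30), P1:I | bus: BusRd
[3] P1: store L1 := 6 | P0:I, P1:M(6) | bus: BusRdX
[4] P1: load  L2 | P0:S(30), P1:S(30) | bus: BusRd
[5] P0: load  L0 | P0:S(23), P1:O(23) | bus: BusRd
[6] P0: store L1 := 5 | P0:M(5), P1:I | bus: BusRdX,Flush
[7] P1: load  L1 | P0:O(5), P1:S(5) | bus: BusRd
[8] P1: load  L0 | P0:S(23), P1:O(23) | bus: none
[9] P1: load  L3 | P0:I, P1:E(80) | bus: BusRd
[10] P0: load  L0 | P0:S(23), P1:O(23) | bus: none
[11] P1: store L0 := 33 | P0:I, P1:M(33) | bus: BusUpgr
[12] P0: load  L0 | P0:S(33), P1:O(33) | bus: BusRd
[13] P1: load  L3 | P0:I, P1:E(80) | bus: none
[14] P1: store L0 := 65 | P0:I, P1:M(65) | bus: BusUpgr
[15] P0: load  L3 | P0:S(80), P1:S(80) | bus: BusRd

state = S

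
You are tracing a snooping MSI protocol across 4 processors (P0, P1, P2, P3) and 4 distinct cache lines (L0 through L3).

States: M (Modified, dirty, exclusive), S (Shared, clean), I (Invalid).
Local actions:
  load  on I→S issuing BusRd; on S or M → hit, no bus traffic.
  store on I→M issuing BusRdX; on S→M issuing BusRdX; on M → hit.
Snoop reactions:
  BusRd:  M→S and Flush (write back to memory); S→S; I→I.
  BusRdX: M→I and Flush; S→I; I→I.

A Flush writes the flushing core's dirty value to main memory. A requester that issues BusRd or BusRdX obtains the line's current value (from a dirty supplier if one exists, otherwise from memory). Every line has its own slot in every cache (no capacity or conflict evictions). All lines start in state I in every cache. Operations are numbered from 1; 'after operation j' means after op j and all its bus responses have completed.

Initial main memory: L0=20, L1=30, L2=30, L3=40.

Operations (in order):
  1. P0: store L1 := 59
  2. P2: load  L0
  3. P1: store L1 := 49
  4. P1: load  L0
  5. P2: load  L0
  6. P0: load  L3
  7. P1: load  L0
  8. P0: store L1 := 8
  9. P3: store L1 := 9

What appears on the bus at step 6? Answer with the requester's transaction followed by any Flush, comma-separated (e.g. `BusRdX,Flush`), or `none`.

bus = BusRd

1. P0: store L1 := 59  bus=[BusRdX]  L1: P0=M P1=I P2=I P3=I  mem[L1]=30
2. P2: load  L0  bus=[BusRd]  L0: P0=I P1=I P2=S P3=I  mem[L0]=20
3. P1: store L1 := 49  bus=[BusRdX,Flush]  L1: P0=I P1=M P2=I P3=I  mem[L1]=59
4. P1: load  L0  bus=[BusRd]  L0: P0=I P1=S P2=S P3=I  mem[L0]=20
5. P2: load  L0  bus=[-]  L0: P0=I P1=S P2=S P3=I  mem[L0]=20
6. P0: load  L3  bus=[BusRd]  L3: P0=S P1=I P2=I P3=I  mem[L3]=40
7. P1: load  L0  bus=[-]  L0: P0=I P1=S P2=S P3=I  mem[L0]=20
8. P0: store L1 := 8  bus=[BusRdX,Flush]  L1: P0=M P1=I P2=I P3=I  mem[L1]=49
9. P3: store L1 := 9  bus=[BusRdX,Flush]  L1: P0=I P1=I P2=I P3=M  mem[L1]=8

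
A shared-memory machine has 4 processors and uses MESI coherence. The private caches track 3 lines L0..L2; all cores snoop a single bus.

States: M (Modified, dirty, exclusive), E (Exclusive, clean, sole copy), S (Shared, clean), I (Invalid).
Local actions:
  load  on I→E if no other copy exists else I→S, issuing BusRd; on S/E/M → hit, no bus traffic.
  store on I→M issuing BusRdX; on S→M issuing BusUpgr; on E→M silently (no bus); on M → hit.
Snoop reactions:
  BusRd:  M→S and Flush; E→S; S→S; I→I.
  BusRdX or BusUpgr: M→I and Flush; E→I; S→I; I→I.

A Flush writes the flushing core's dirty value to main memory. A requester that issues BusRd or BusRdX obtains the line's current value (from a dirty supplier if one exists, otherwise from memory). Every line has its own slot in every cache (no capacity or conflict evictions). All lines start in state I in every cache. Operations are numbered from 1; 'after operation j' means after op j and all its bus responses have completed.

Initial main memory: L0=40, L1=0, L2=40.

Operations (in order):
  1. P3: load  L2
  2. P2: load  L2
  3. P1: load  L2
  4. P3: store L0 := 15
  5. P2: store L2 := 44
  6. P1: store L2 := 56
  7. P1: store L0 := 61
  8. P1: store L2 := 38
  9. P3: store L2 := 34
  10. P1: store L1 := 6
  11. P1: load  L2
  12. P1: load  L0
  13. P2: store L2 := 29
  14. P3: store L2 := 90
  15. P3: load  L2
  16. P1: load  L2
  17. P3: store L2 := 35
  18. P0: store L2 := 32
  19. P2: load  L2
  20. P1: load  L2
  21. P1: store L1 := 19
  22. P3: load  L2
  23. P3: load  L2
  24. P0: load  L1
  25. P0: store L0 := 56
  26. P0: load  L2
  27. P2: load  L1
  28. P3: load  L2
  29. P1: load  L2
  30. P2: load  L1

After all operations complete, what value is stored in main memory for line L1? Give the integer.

[1] P3: load  L2 | P0:I, P1:I, P2:I, P3:E(40) | bus: BusRd
[2] P2: load  L2 | P0:I, P1:I, P2:S(40), P3:S(40) | bus: BusRd
[3] P1: load  L2 | P0:I, P1:S(40), P2:S(40), P3:S(40) | bus: BusRd
[4] P3: store L0 := 15 | P0:I, P1:I, P2:I, P3:M(15) | bus: BusRdX
[5] P2: store L2 := 44 | P0:I, P1:I, P2:M(44), P3:I | bus: BusUpgr
[6] P1: store L2 := 56 | P0:I, P1:M(56), P2:I, P3:I | bus: BusRdX,Flush
[7] P1: store L0 := 61 | P0:I, P1:M(61), P2:I, P3:I | bus: BusRdX,Flush
[8] P1: store L2 := 38 | P0:I, P1:M(38), P2:I, P3:I | bus: none
[9] P3: store L2 := 34 | P0:I, P1:I, P2:I, P3:M(34) | bus: BusRdX,Flush
[10] P1: store L1 := 6 | P0:I, P1:M(6), P2:I, P3:I | bus: BusRdX
[11] P1: load  L2 | P0:I, P1:S(34), P2:I, P3:S(34) | bus: BusRd,Flush
[12] P1: load  L0 | P0:I, P1:M(61), P2:I, P3:I | bus: none
[13] P2: store L2 := 29 | P0:I, P1:I, P2:M(29), P3:I | bus: BusRdX
[14] P3: store L2 := 90 | P0:I, P1:I, P2:I, P3:M(90) | bus: BusRdX,Flush
[15] P3: load  L2 | P0:I, P1:I, P2:I, P3:M(90) | bus: none
[16] P1: load  L2 | P0:I, P1:S(90), P2:I, P3:S(90) | bus: BusRd,Flush
[17] P3: store L2 := 35 | P0:I, P1:I, P2:I, P3:M(35) | bus: BusUpgr
[18] P0: store L2 := 32 | P0:M(32), P1:I, P2:I, P3:I | bus: BusRdX,Flush
[19] P2: load  L2 | P0:S(32), P1:I, P2:S(32), P3:I | bus: BusRd,Flush
[20] P1: load  L2 | P0:S(32), P1:S(32), P2:S(32), P3:I | bus: BusRd
[21] P1: store L1 := 19 | P0:I, P1:M(19), P2:I, P3:I | bus: none
[22] P3: load  L2 | P0:S(32), P1:S(32), P2:S(32), P3:S(32) | bus: BusRd
[23] P3: load  L2 | P0:S(32), P1:S(32), P2:S(32), P3:S(32) | bus: none
[24] P0: load  L1 | P0:S(19), P1:S(19), P2:I, P3:I | bus: BusRd,Flush
[25] P0: store L0 := 56 | P0:M(56), P1:I, P2:I, P3:I | bus: BusRdX,Flush
[26] P0: load  L2 | P0:S(32), P1:S(32), P2:S(32), P3:S(32) | bus: none
[27] P2: load  L1 | P0:S(19), P1:S(19), P2:S(19), P3:I | bus: BusRd
[28] P3: load  L2 | P0:S(32), P1:S(32), P2:S(32), P3:S(32) | bus: none
[29] P1: load  L2 | P0:S(32), P1:S(32), P2:S(32), P3:S(32) | bus: none
[30] P2: load  L1 | P0:S(19), P1:S(19), P2:S(19), P3:I | bus: none

memory[L1] = 19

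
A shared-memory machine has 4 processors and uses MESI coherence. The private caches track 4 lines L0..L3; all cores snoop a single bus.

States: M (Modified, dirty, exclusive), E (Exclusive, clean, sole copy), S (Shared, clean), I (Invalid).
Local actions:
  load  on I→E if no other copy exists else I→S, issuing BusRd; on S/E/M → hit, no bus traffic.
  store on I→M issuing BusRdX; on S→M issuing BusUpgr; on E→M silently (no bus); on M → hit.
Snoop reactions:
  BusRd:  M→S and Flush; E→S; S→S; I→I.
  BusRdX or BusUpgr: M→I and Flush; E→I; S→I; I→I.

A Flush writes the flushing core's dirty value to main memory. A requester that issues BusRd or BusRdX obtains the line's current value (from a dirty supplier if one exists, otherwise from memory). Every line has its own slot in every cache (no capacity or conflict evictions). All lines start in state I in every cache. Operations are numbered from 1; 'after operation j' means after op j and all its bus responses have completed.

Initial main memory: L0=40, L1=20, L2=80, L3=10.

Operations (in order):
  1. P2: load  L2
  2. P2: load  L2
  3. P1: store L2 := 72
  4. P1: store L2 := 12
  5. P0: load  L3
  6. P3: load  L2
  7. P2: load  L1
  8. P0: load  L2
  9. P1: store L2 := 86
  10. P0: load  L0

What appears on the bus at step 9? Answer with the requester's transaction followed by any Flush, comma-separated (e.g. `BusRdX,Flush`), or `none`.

step 1: P2: load  L2  ⟶  IIEI  (L2)  txn=BusRd  M[L2]=80
step 2: P2: load  L2  ⟶  IIEI  (L2)  txn=∅  M[L2]=80
step 3: P1: store L2 := 72  ⟶  IMII  (L2)  txn=BusRdX  M[L2]=80
step 4: P1: store L2 := 12  ⟶  IMII  (L2)  txn=∅  M[L2]=80
step 5: P0: load  L3  ⟶  EIII  (L3)  txn=BusRd  M[L3]=10
step 6: P3: load  L2  ⟶  ISIS  (L2)  txn=BusRd+Flush  M[L2]=12
step 7: P2: load  L1  ⟶  IIEI  (L1)  txn=BusRd  M[L1]=20
step 8: P0: load  L2  ⟶  SSIS  (L2)  txn=BusRd  M[L2]=12
step 9: P1: store L2 := 86  ⟶  IMII  (L2)  txn=BusUpgr  M[L2]=12
step 10: P0: load  L0  ⟶  EIII  (L0)  txn=BusRd  M[L0]=40

bus = BusUpgr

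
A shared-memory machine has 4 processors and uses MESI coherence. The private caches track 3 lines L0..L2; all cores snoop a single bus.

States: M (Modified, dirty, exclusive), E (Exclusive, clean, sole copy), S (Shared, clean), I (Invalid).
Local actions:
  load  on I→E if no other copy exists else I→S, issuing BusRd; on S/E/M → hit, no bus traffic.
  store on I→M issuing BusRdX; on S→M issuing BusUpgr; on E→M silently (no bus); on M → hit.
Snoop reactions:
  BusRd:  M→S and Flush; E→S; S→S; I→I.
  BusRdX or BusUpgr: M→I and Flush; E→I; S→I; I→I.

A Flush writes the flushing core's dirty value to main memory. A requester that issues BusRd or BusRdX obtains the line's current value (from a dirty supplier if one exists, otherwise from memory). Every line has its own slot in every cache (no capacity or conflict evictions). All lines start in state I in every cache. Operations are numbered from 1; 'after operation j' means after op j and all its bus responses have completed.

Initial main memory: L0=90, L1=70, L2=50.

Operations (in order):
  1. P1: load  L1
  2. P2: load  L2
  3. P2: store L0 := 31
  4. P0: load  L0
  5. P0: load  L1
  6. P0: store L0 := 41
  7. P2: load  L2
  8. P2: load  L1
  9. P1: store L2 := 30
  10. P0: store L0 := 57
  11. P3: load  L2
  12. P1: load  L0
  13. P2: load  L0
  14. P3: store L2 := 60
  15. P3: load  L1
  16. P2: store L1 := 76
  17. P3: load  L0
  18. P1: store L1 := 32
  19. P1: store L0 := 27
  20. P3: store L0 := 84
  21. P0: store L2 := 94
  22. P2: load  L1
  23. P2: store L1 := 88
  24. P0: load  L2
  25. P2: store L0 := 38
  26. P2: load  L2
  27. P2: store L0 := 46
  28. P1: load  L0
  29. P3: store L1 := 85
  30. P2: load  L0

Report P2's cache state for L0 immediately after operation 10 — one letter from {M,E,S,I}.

state = I

1. P1: load  L1  bus=[BusRd]  L1: P0=I P1=E P2=I P3=I  mem[L1]=70
2. P2: load  L2  bus=[BusRd]  L2: P0=I P1=I P2=E P3=I  mem[L2]=50
3. P2: store L0 := 31  bus=[BusRdX]  L0: P0=I P1=I P2=M P3=I  mem[L0]=90
4. P0: load  L0  bus=[BusRd,Flush]  L0: P0=S P1=I P2=S P3=I  mem[L0]=31
5. P0: load  L1  bus=[BusRd]  L1: P0=S P1=S P2=I P3=I  mem[L1]=70
6. P0: store L0 := 41  bus=[BusUpgr]  L0: P0=M P1=I P2=I P3=I  mem[L0]=31
7. P2: load  L2  bus=[-]  L2: P0=I P1=I P2=E P3=I  mem[L2]=50
8. P2: load  L1  bus=[BusRd]  L1: P0=S P1=S P2=S P3=I  mem[L1]=70
9. P1: store L2 := 30  bus=[BusRdX]  L2: P0=I P1=M P2=I P3=I  mem[L2]=50
10. P0: store L0 := 57  bus=[-]  L0: P0=M P1=I P2=I P3=I  mem[L0]=31
11. P3: load  L2  bus=[BusRd,Flush]  L2: P0=I P1=S P2=I P3=S  mem[L2]=30
12. P1: load  L0  bus=[BusRd,Flush]  L0: P0=S P1=S P2=I P3=I  mem[L0]=57
13. P2: load  L0  bus=[BusRd]  L0: P0=S P1=S P2=S P3=I  mem[L0]=57
14. P3: store L2 := 60  bus=[BusUpgr]  L2: P0=I P1=I P2=I P3=M  mem[L2]=30
15. P3: load  L1  bus=[BusRd]  L1: P0=S P1=S P2=S P3=S  mem[L1]=70
16. P2: store L1 := 76  bus=[BusUpgr]  L1: P0=I P1=I P2=M P3=I  mem[L1]=70
17. P3: load  L0  bus=[BusRd]  L0: P0=S P1=S P2=S P3=S  mem[L0]=57
18. P1: store L1 := 32  bus=[BusRdX,Flush]  L1: P0=I P1=M P2=I P3=I  mem[L1]=76
19. P1: store L0 := 27  bus=[BusUpgr]  L0: P0=I P1=M P2=I P3=I  mem[L0]=57
20. P3: store L0 := 84  bus=[BusRdX,Flush]  L0: P0=I P1=I P2=I P3=M  mem[L0]=27
21. P0: store L2 := 94  bus=[BusRdX,Flush]  L2: P0=M P1=I P2=I P3=I  mem[L2]=60
22. P2: load  L1  bus=[BusRd,Flush]  L1: P0=I P1=S P2=S P3=I  mem[L1]=32
23. P2: store L1 := 88  bus=[BusUpgr]  L1: P0=I P1=I P2=M P3=I  mem[L1]=32
24. P0: load  L2  bus=[-]  L2: P0=M P1=I P2=I P3=I  mem[L2]=60
25. P2: store L0 := 38  bus=[BusRdX,Flush]  L0: P0=I P1=I P2=M P3=I  mem[L0]=84
26. P2: load  L2  bus=[BusRd,Flush]  L2: P0=S P1=I P2=S P3=I  mem[L2]=94
27. P2: store L0 := 46  bus=[-]  L0: P0=I P1=I P2=M P3=I  mem[L0]=84
28. P1: load  L0  bus=[BusRd,Flush]  L0: P0=I P1=S P2=S P3=I  mem[L0]=46
29. P3: store L1 := 85  bus=[BusRdX,Flush]  L1: P0=I P1=I P2=I P3=M  mem[L1]=88
30. P2: load  L0  bus=[-]  L0: P0=I P1=S P2=S P3=I  mem[L0]=46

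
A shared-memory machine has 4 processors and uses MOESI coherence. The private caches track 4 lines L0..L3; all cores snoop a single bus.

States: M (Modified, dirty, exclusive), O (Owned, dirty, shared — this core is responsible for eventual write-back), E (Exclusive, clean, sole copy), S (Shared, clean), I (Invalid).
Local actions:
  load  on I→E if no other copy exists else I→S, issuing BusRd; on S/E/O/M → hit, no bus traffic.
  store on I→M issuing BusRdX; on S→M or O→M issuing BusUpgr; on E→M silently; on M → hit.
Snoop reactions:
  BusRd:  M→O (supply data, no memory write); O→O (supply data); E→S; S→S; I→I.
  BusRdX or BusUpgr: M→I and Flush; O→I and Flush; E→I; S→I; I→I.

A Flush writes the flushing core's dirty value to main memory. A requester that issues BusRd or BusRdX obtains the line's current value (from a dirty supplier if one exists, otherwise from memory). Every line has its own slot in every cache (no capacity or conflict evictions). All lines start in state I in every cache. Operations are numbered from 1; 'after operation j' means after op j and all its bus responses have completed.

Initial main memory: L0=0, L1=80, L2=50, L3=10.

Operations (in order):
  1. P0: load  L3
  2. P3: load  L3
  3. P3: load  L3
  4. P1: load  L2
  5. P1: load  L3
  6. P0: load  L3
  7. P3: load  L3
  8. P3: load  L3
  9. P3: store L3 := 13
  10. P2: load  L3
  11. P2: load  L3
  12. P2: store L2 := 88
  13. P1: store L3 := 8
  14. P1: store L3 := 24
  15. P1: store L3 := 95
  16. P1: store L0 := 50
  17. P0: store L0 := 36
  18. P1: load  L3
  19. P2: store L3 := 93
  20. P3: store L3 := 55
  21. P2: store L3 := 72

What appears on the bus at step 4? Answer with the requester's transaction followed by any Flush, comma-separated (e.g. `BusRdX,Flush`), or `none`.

1. P0: load  L3  bus=[BusRd]  L3: P0=E P1=I P2=I P3=I  mem[L3]=10
2. P3: load  L3  bus=[BusRd]  L3: P0=S P1=I P2=I P3=S  mem[L3]=10
3. P3: load  L3  bus=[-]  L3: P0=S P1=I P2=I P3=S  mem[L3]=10
4. P1: load  L2  bus=[BusRd]  L2: P0=I P1=E P2=I P3=I  mem[L2]=50
5. P1: load  L3  bus=[BusRd]  L3: P0=S P1=S P2=I P3=S  mem[L3]=10
6. P0: load  L3  bus=[-]  L3: P0=S P1=S P2=I P3=S  mem[L3]=10
7. P3: load  L3  bus=[-]  L3: P0=S P1=S P2=I P3=S  mem[L3]=10
8. P3: load  L3  bus=[-]  L3: P0=S P1=S P2=I P3=S  mem[L3]=10
9. P3: store L3 := 13  bus=[BusUpgr]  L3: P0=I P1=I P2=I P3=M  mem[L3]=10
10. P2: load  L3  bus=[BusRd]  L3: P0=I P1=I P2=S P3=O  mem[L3]=10
11. P2: load  L3  bus=[-]  L3: P0=I P1=I P2=S P3=O  mem[L3]=10
12. P2: store L2 := 88  bus=[BusRdX]  L2: P0=I P1=I P2=M P3=I  mem[L2]=50
13. P1: store L3 := 8  bus=[BusRdX,Flush]  L3: P0=I P1=M P2=I P3=I  mem[L3]=13
14. P1: store L3 := 24  bus=[-]  L3: P0=I P1=M P2=I P3=I  mem[L3]=13
15. P1: store L3 := 95  bus=[-]  L3: P0=I P1=M P2=I P3=I  mem[L3]=13
16. P1: store L0 := 50  bus=[BusRdX]  L0: P0=I P1=M P2=I P3=I  mem[L0]=0
17. P0: store L0 := 36  bus=[BusRdX,Flush]  L0: P0=M P1=I P2=I P3=I  mem[L0]=50
18. P1: load  L3  bus=[-]  L3: P0=I P1=M P2=I P3=I  mem[L3]=13
19. P2: store L3 := 93  bus=[BusRdX,Flush]  L3: P0=I P1=I P2=M P3=I  mem[L3]=95
20. P3: store L3 := 55  bus=[BusRdX,Flush]  L3: P0=I P1=I P2=I P3=M  mem[L3]=93
21. P2: store L3 := 72  bus=[BusRdX,Flush]  L3: P0=I P1=I P2=M P3=I  mem[L3]=55

bus = BusRd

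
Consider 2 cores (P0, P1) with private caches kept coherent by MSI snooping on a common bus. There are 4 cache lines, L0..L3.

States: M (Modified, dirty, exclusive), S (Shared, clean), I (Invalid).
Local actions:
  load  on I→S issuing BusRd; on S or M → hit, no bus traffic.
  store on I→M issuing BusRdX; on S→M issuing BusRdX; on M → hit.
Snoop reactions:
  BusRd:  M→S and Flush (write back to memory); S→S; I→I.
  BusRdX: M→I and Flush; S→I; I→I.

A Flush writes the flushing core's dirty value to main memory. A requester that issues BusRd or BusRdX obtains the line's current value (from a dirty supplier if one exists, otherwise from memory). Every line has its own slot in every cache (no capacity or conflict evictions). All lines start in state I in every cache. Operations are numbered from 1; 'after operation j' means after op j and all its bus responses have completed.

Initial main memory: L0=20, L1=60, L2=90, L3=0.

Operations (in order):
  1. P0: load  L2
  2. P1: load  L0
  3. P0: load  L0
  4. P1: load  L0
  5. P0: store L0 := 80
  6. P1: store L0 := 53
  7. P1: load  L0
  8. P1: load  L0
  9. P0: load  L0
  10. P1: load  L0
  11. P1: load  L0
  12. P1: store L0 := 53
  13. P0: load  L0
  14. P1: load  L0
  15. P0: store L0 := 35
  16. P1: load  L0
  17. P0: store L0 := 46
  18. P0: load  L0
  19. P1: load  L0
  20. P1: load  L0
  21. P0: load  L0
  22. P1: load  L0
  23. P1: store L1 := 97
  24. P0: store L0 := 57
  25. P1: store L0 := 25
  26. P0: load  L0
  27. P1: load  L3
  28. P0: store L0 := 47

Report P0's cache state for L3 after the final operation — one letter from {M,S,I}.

state = I

1. P0: load  L2  bus=[BusRd]  L2: P0=S P1=I  mem[L2]=90
2. P1: load  L0  bus=[BusRd]  L0: P0=I P1=S  mem[L0]=20
3. P0: load  L0  bus=[BusRd]  L0: P0=S P1=S  mem[L0]=20
4. P1: load  L0  bus=[-]  L0: P0=S P1=S  mem[L0]=20
5. P0: store L0 := 80  bus=[BusRdX]  L0: P0=M P1=I  mem[L0]=20
6. P1: store L0 := 53  bus=[BusRdX,Flush]  L0: P0=I P1=M  mem[L0]=80
7. P1: load  L0  bus=[-]  L0: P0=I P1=M  mem[L0]=80
8. P1: load  L0  bus=[-]  L0: P0=I P1=M  mem[L0]=80
9. P0: load  L0  bus=[BusRd,Flush]  L0: P0=S P1=S  mem[L0]=53
10. P1: load  L0  bus=[-]  L0: P0=S P1=S  mem[L0]=53
11. P1: load  L0  bus=[-]  L0: P0=S P1=S  mem[L0]=53
12. P1: store L0 := 53  bus=[BusRdX]  L0: P0=I P1=M  mem[L0]=53
13. P0: load  L0  bus=[BusRd,Flush]  L0: P0=S P1=S  mem[L0]=53
14. P1: load  L0  bus=[-]  L0: P0=S P1=S  mem[L0]=53
15. P0: store L0 := 35  bus=[BusRdX]  L0: P0=M P1=I  mem[L0]=53
16. P1: load  L0  bus=[BusRd,Flush]  L0: P0=S P1=S  mem[L0]=35
17. P0: store L0 := 46  bus=[BusRdX]  L0: P0=M P1=I  mem[L0]=35
18. P0: load  L0  bus=[-]  L0: P0=M P1=I  mem[L0]=35
19. P1: load  L0  bus=[BusRd,Flush]  L0: P0=S P1=S  mem[L0]=46
20. P1: load  L0  bus=[-]  L0: P0=S P1=S  mem[L0]=46
21. P0: load  L0  bus=[-]  L0: P0=S P1=S  mem[L0]=46
22. P1: load  L0  bus=[-]  L0: P0=S P1=S  mem[L0]=46
23. P1: store L1 := 97  bus=[BusRdX]  L1: P0=I P1=M  mem[L1]=60
24. P0: store L0 := 57  bus=[BusRdX]  L0: P0=M P1=I  mem[L0]=46
25. P1: store L0 := 25  bus=[BusRdX,Flush]  L0: P0=I P1=M  mem[L0]=57
26. P0: load  L0  bus=[BusRd,Flush]  L0: P0=S P1=S  mem[L0]=25
27. P1: load  L3  bus=[BusRd]  L3: P0=I P1=S  mem[L3]=0
28. P0: store L0 := 47  bus=[BusRdX]  L0: P0=M P1=I  mem[L0]=25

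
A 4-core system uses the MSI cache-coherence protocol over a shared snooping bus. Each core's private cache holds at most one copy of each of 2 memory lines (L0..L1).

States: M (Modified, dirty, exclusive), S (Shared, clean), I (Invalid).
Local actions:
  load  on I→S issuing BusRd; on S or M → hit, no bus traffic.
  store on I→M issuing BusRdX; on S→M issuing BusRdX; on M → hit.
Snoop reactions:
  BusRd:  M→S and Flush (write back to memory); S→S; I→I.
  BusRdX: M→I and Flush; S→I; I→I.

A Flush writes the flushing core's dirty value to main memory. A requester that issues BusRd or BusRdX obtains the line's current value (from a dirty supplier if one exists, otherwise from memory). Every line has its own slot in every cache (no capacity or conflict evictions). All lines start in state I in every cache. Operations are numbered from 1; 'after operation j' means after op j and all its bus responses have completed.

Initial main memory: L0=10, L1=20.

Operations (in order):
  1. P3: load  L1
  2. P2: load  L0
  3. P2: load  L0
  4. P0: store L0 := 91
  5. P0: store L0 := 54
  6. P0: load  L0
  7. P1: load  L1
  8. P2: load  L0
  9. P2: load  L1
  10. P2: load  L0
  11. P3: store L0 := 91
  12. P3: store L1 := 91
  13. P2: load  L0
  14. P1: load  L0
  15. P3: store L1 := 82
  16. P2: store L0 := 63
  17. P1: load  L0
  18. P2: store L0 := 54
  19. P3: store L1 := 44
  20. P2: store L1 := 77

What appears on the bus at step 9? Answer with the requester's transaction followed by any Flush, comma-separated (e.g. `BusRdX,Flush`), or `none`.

[1] P3: load  L1 | P0:I, P1:I, P2:I, P3:S(20) | bus: BusRd
[2] P2: load  L0 | P0:I, P1:I, P2:S(10), P3:I | bus: BusRd
[3] P2: load  L0 | P0:I, P1:I, P2:S(10), P3:I | bus: none
[4] P0: store L0 := 91 | P0:M(91), P1:I, P2:I, P3:I | bus: BusRdX
[5] P0: store L0 := 54 | P0:M(54), P1:I, P2:I, P3:I | bus: none
[6] P0: load  L0 | P0:M(54), P1:I, P2:I, P3:I | bus: none
[7] P1: load  L1 | P0:I, P1:S(20), P2:I, P3:S(20) | bus: BusRd
[8] P2: load  L0 | P0:S(54), P1:I, P2:S(54), P3:I | bus: BusRd,Flush
[9] P2: load  L1 | P0:I, P1:S(20), P2:S(20), P3:S(20) | bus: BusRd
[10] P2: load  L0 | P0:S(54), P1:I, P2:S(54), P3:I | bus: none
[11] P3: store L0 := 91 | P0:I, P1:I, P2:I, P3:M(91) | bus: BusRdX
[12] P3: store L1 := 91 | P0:I, P1:I, P2:I, P3:M(91) | bus: BusRdX
[13] P2: load  L0 | P0:I, P1:I, P2:S(91), P3:S(91) | bus: BusRd,Flush
[14] P1: load  L0 | P0:I, P1:S(91), P2:S(91), P3:S(91) | bus: BusRd
[15] P3: store L1 := 82 | P0:I, P1:I, P2:I, P3:M(82) | bus: none
[16] P2: store L0 := 63 | P0:I, P1:I, P2:M(63), P3:I | bus: BusRdX
[17] P1: load  L0 | P0:I, P1:S(63), P2:S(63), P3:I | bus: BusRd,Flush
[18] P2: store L0 := 54 | P0:I, P1:I, P2:M(54), P3:I | bus: BusRdX
[19] P3: store L1 := 44 | P0:I, P1:I, P2:I, P3:M(44) | bus: none
[20] P2: store L1 := 77 | P0:I, P1:I, P2:M(77), P3:I | bus: BusRdX,Flush

bus = BusRd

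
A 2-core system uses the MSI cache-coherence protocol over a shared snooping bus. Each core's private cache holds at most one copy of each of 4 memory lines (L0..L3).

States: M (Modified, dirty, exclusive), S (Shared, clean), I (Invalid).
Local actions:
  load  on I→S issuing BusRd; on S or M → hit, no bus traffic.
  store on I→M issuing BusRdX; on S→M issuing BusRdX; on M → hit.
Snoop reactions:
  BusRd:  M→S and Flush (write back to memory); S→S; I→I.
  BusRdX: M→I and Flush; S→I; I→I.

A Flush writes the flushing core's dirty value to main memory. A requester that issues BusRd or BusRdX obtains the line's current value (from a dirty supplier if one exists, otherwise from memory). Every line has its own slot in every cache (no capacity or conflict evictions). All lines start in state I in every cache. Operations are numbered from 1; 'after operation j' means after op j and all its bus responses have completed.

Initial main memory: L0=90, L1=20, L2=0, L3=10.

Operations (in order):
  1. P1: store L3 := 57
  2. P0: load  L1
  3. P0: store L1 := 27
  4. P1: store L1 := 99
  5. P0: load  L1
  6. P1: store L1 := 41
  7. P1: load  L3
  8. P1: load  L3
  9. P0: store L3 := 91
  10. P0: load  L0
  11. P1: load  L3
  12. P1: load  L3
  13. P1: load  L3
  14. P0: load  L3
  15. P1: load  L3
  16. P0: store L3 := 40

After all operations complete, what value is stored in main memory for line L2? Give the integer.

memory[L2] = 0

1. P1: store L3 := 57  bus=[BusRdX]  L3: P0=I P1=M  mem[L3]=10
2. P0: load  L1  bus=[BusRd]  L1: P0=S P1=I  mem[L1]=20
3. P0: store L1 := 27  bus=[BusRdX]  L1: P0=M P1=I  mem[L1]=20
4. P1: store L1 := 99  bus=[BusRdX,Flush]  L1: P0=I P1=M  mem[L1]=27
5. P0: load  L1  bus=[BusRd,Flush]  L1: P0=S P1=S  mem[L1]=99
6. P1: store L1 := 41  bus=[BusRdX]  L1: P0=I P1=M  mem[L1]=99
7. P1: load  L3  bus=[-]  L3: P0=I P1=M  mem[L3]=10
8. P1: load  L3  bus=[-]  L3: P0=I P1=M  mem[L3]=10
9. P0: store L3 := 91  bus=[BusRdX,Flush]  L3: P0=M P1=I  mem[L3]=57
10. P0: load  L0  bus=[BusRd]  L0: P0=S P1=I  mem[L0]=90
11. P1: load  L3  bus=[BusRd,Flush]  L3: P0=S P1=S  mem[L3]=91
12. P1: load  L3  bus=[-]  L3: P0=S P1=S  mem[L3]=91
13. P1: load  L3  bus=[-]  L3: P0=S P1=S  mem[L3]=91
14. P0: load  L3  bus=[-]  L3: P0=S P1=S  mem[L3]=91
15. P1: load  L3  bus=[-]  L3: P0=S P1=S  mem[L3]=91
16. P0: store L3 := 40  bus=[BusRdX]  L3: P0=M P1=I  mem[L3]=91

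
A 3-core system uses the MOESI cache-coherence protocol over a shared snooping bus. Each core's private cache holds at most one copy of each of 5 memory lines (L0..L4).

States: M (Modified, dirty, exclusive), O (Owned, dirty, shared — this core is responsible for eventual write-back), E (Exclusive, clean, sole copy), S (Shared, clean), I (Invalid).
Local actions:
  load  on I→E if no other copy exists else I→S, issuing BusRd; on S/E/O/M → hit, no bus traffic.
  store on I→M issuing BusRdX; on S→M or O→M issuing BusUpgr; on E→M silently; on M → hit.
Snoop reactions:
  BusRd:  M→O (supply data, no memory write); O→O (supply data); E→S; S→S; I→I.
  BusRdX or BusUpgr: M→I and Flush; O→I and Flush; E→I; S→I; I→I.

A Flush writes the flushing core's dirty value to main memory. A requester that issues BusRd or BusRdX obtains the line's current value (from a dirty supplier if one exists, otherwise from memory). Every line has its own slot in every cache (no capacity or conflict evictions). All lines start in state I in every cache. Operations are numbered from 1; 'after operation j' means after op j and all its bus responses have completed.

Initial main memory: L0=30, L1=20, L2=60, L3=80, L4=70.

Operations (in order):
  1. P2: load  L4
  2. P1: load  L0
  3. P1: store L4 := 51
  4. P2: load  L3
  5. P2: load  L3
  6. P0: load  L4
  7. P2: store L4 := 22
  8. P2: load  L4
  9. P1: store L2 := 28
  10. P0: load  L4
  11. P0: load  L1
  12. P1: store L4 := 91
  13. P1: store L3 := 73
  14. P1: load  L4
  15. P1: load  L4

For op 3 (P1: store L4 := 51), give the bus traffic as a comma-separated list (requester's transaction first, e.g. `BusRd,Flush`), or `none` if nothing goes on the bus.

bus = BusRdX

1. P2: load  L4  bus=[BusRd]  L4: P0=I P1=I P2=E  mem[L4]=70
2. P1: load  L0  bus=[BusRd]  L0: P0=I P1=E P2=I  mem[L0]=30
3. P1: store L4 := 51  bus=[BusRdX]  L4: P0=I P1=M P2=I  mem[L4]=70
4. P2: load  L3  bus=[BusRd]  L3: P0=I P1=I P2=E  mem[L3]=80
5. P2: load  L3  bus=[-]  L3: P0=I P1=I P2=E  mem[L3]=80
6. P0: load  L4  bus=[BusRd]  L4: P0=S P1=O P2=I  mem[L4]=70
7. P2: store L4 := 22  bus=[BusRdX,Flush]  L4: P0=I P1=I P2=M  mem[L4]=51
8. P2: load  L4  bus=[-]  L4: P0=I P1=I P2=M  mem[L4]=51
9. P1: store L2 := 28  bus=[BusRdX]  L2: P0=I P1=M P2=I  mem[L2]=60
10. P0: load  L4  bus=[BusRd]  L4: P0=S P1=I P2=O  mem[L4]=51
11. P0: load  L1  bus=[BusRd]  L1: P0=E P1=I P2=I  mem[L1]=20
12. P1: store L4 := 91  bus=[BusRdX,Flush]  L4: P0=I P1=M P2=I  mem[L4]=22
13. P1: store L3 := 73  bus=[BusRdX]  L3: P0=I P1=M P2=I  mem[L3]=80
14. P1: load  L4  bus=[-]  L4: P0=I P1=M P2=I  mem[L4]=22
15. P1: load  L4  bus=[-]  L4: P0=I P1=M P2=I  mem[L4]=22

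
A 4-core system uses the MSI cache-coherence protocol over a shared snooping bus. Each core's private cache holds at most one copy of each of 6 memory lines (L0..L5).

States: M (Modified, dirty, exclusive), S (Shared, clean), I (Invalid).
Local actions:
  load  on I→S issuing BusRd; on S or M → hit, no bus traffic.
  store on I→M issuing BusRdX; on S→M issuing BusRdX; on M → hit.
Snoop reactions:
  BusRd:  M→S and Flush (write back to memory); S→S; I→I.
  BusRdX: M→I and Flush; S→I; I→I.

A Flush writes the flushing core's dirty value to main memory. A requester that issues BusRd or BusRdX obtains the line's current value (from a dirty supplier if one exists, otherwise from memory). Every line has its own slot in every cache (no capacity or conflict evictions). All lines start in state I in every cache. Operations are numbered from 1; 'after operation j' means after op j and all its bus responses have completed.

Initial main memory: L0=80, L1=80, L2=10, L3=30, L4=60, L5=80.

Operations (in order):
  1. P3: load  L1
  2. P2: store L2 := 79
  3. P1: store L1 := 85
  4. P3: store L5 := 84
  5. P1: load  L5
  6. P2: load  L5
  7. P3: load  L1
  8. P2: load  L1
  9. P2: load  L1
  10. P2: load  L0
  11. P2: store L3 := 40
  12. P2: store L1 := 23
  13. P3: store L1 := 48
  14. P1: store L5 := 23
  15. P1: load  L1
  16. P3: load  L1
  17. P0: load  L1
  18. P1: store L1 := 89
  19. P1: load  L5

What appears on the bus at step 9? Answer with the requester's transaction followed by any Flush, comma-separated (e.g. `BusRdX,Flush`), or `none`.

[1] P3: load  L1 | P0:I, P1:I, P2:I, P3:S(80) | bus: BusRd
[2] P2: store L2 := 79 | P0:I, P1:I, P2:M(79), P3:I | bus: BusRdX
[3] P1: store L1 := 85 | P0:I, P1:M(85), P2:I, P3:I | bus: BusRdX
[4] P3: store L5 := 84 | P0:I, P1:I, P2:I, P3:M(84) | bus: BusRdX
[5] P1: load  L5 | P0:I, P1:S(84), P2:I, P3:S(84) | bus: BusRd,Flush
[6] P2: load  L5 | P0:I, P1:S(84), P2:S(84), P3:S(84) | bus: BusRd
[7] P3: load  L1 | P0:I, P1:S(85), P2:I, P3:S(85) | bus: BusRd,Flush
[8] P2: load  L1 | P0:I, P1:S(85), P2:S(85), P3:S(85) | bus: BusRd
[9] P2: load  L1 | P0:I, P1:S(85), P2:S(85), P3:S(85) | bus: none
[10] P2: load  L0 | P0:I, P1:I, P2:S(80), P3:I | bus: BusRd
[11] P2: store L3 := 40 | P0:I, P1:I, P2:M(40), P3:I | bus: BusRdX
[12] P2: store L1 := 23 | P0:I, P1:I, P2:M(23), P3:I | bus: BusRdX
[13] P3: store L1 := 48 | P0:I, P1:I, P2:I, P3:M(48) | bus: BusRdX,Flush
[14] P1: store L5 := 23 | P0:I, P1:M(23), P2:I, P3:I | bus: BusRdX
[15] P1: load  L1 | P0:I, P1:S(48), P2:I, P3:S(48) | bus: BusRd,Flush
[16] P3: load  L1 | P0:I, P1:S(48), P2:I, P3:S(48) | bus: none
[17] P0: load  L1 | P0:S(48), P1:S(48), P2:I, P3:S(48) | bus: BusRd
[18] P1: store L1 := 89 | P0:I, P1:M(89), P2:I, P3:I | bus: BusRdX
[19] P1: load  L5 | P0:I, P1:M(23), P2:I, P3:I | bus: none

bus = none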